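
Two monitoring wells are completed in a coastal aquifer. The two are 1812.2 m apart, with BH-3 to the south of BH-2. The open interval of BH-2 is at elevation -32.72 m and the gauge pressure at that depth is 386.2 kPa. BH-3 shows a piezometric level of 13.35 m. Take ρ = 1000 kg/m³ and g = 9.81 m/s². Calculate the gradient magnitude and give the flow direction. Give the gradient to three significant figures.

Pressure head at BH-2: ψ = P/(ρg) = 386.2×1000 / (1000 × 9.81) = 39.37 m.
Total head at BH-2: h = z + ψ = -32.72 + 39.37 = 6.65 m.
Total head at BH-3: h = 13.35 m (water level in the piezometer is the total head).
Head difference: h(BH-2) − h(BH-3) = 6.65 − 13.35 = -6.70 m.
Hydraulic gradient: i = |Δh| / L = 6.70 / 1812.2 = 0.00370.
Flow is from higher to lower head: from BH-3 toward BH-2, i.e. toward the north.

i ≈ 0.00370; groundwater flows toward the north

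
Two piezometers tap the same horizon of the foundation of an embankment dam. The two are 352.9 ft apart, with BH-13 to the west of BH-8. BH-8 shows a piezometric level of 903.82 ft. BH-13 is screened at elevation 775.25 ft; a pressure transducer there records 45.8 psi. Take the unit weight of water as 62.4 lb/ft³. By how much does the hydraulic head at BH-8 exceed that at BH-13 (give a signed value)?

Δh ≈ 22.88 ft

Total head at BH-8: h = 903.82 ft (water level in the piezometer is the total head).
Pressure head at BH-13: ψ = 144·P/γ = 144 × 45.8 / 62.4 = 105.69 ft.
Total head at BH-13: h = z + ψ = 775.25 + 105.69 = 880.94 ft.
Head difference: h(BH-8) − h(BH-13) = 903.82 − 880.94 = 22.88 ft.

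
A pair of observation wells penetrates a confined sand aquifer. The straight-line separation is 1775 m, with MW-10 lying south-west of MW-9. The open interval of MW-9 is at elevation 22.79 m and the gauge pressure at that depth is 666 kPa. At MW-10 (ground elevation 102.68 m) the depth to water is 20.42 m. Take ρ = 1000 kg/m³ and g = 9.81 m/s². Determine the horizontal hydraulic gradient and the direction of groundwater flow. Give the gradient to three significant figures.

Pressure head at MW-9: ψ = P/(ρg) = 666×1000 / (1000 × 9.81) = 67.89 m.
Total head at MW-9: h = z + ψ = 22.79 + 67.89 = 90.68 m.
Total head at MW-10: h = 102.68 − 20.42 = 82.26 m.
Head difference: h(MW-9) − h(MW-10) = 90.68 − 82.26 = 8.42 m.
Hydraulic gradient: i = |Δh| / L = 8.42 / 1775 = 0.00474.
Flow is from higher to lower head: from MW-9 toward MW-10, i.e. toward the south-west.

i ≈ 0.00474; groundwater flows toward the south-west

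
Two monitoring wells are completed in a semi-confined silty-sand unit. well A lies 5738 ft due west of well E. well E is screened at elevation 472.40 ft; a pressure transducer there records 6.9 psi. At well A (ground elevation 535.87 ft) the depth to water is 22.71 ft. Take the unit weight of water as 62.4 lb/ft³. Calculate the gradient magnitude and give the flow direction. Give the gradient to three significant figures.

Pressure head at well E: ψ = 144·P/γ = 144 × 6.9 / 62.4 = 15.92 ft.
Total head at well E: h = z + ψ = 472.40 + 15.92 = 488.32 ft.
Total head at well A: h = 535.87 − 22.71 = 513.16 ft.
Head difference: h(well E) − h(well A) = 488.32 − 513.16 = -24.84 ft.
Hydraulic gradient: i = |Δh| / L = 24.84 / 5738 = 0.00433.
Flow is from higher to lower head: from well A toward well E, i.e. toward the east.

i ≈ 0.00433; groundwater flows toward the east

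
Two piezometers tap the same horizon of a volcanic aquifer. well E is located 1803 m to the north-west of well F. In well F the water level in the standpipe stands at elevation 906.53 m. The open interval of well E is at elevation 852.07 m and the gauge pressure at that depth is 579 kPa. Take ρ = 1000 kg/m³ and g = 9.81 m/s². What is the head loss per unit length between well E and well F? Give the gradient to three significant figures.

Total head at well F: h = 906.53 m (water level in the piezometer is the total head).
Pressure head at well E: ψ = P/(ρg) = 579×1000 / (1000 × 9.81) = 59.02 m.
Total head at well E: h = z + ψ = 852.07 + 59.02 = 911.09 m.
Head difference: h(well F) − h(well E) = 906.53 − 911.09 = -4.56 m.
Hydraulic gradient: i = |Δh| / L = 4.56 / 1803 = 0.00253.

i ≈ 0.00253 m/m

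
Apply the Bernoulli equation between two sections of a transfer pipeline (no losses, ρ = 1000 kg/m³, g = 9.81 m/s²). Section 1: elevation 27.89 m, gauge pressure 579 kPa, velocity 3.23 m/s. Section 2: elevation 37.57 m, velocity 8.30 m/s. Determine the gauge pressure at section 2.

P₂ ≈ 455 kPa

Pressure head at 1: ψ₁ = P₁/(ρg) = 579×1000 / (1000 × 9.81) = 59.02 m.
Velocity heads: v₁²/2g = 3.23²/19.62 = 0.532 m; v₂²/2g = 8.30²/19.62 = 3.511 m.
Total head H = z₁ + ψ₁ + v₁²/2g = 27.89 + 59.02 + 0.532 = 87.44 m.
ψ₂ = H − z₂ − v₂²/2g = 87.44 − 37.57 − 3.511 = 46.36 m.
P₂ = ρgψ₂ = 1000 × 9.81 × 46.36 ≈ 455 kPa.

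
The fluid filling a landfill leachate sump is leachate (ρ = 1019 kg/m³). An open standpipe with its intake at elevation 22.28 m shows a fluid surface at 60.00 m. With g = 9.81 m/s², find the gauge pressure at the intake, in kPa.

P ≈ 377 kPa

Pressure head ψ = h − z = 60.00 − 22.28 = 37.72 m.
P = ρgψ = 1019 × 9.81 × 37.72 = 377064 Pa ≈ 377 kPa.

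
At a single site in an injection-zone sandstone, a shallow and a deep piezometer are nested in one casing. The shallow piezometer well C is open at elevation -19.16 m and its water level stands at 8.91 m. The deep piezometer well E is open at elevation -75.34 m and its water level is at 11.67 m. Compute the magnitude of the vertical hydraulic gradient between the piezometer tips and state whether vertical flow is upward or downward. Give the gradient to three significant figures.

Total head at well C: h = 8.91 m (water level in the standpipe).
Total head at well E: h = 11.67 m.
Δh = h(well C) − h(well E) = 8.91 − 11.67 = -2.76 m.
Vertical separation Δz = -19.16 − (-75.34) = 56.18 m.
|i_v| = |Δh| / Δz = 2.76 / 56.18 = 0.0491.
Head is higher in the deep piezometer, so vertical flow is upward (discharge condition).

|i_v| ≈ 0.0491; vertical flow is upward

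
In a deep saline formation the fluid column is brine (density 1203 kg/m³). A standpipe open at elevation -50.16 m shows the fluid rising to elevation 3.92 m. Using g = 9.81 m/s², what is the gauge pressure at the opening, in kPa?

P ≈ 638 kPa

Pressure head ψ = h − z = 3.92 − (-50.16) = 54.08 m.
P = ρgψ = 1203 × 9.81 × 54.08 = 638221 Pa ≈ 638 kPa.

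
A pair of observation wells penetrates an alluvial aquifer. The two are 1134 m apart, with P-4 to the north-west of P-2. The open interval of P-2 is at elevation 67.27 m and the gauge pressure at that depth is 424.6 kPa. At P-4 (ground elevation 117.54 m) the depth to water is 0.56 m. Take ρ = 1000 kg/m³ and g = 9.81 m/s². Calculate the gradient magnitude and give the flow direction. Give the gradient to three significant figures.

Pressure head at P-2: ψ = P/(ρg) = 424.6×1000 / (1000 × 9.81) = 43.28 m.
Total head at P-2: h = z + ψ = 67.27 + 43.28 = 110.55 m.
Total head at P-4: h = 117.54 − 0.56 = 116.98 m.
Head difference: h(P-2) − h(P-4) = 110.55 − 116.98 = -6.43 m.
Hydraulic gradient: i = |Δh| / L = 6.43 / 1134 = 0.00567.
Flow is from higher to lower head: from P-4 toward P-2, i.e. toward the south-east.

i ≈ 0.00567; groundwater flows toward the south-east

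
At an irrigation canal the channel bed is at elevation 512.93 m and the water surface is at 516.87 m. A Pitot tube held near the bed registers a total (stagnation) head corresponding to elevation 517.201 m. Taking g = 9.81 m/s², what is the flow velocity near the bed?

v ≈ 2.55 m/s

Near the bed, under hydrostatic conditions, the piezometric head (z + ψ) equals the free-surface elevation, 516.87 m.
Velocity head = total − piezometric = 517.201 − 516.87 = 0.331 m.
v = √(2g·h_v) = √(2 × 9.81 × 0.331) = 2.55 m/s.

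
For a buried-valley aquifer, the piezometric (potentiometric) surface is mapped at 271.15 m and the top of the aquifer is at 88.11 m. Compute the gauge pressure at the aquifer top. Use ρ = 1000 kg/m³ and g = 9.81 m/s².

Pressure head at the aquifer top: ψ = h − z = 271.15 − 88.11 = 183.04 m.
P = ρgψ = 1000 × 9.81 × 183.04 = 1795622 Pa ≈ 1800 kPa.

P ≈ 1800 kPa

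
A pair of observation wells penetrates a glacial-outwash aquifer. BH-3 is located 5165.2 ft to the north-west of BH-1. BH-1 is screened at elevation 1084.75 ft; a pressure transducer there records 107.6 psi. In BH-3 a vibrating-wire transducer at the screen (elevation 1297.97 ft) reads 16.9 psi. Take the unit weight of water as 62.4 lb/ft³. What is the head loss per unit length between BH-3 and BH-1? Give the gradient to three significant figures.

Pressure head at BH-1: ψ = 144·P/γ = 144 × 107.6 / 62.4 = 248.31 ft.
Total head at BH-1: h = z + ψ = 1084.75 + 248.31 = 1333.06 ft.
Pressure head at BH-3: ψ = 144·P/γ = 144 × 16.9 / 62.4 = 39.00 ft.
Total head at BH-3: h = z + ψ = 1297.97 + 39.00 = 1336.97 ft.
Head difference: h(BH-1) − h(BH-3) = 1333.06 − 1336.97 = -3.91 ft.
Hydraulic gradient: i = |Δh| / L = 3.91 / 5165.2 = 0.000757.

i ≈ 0.000757 ft/ft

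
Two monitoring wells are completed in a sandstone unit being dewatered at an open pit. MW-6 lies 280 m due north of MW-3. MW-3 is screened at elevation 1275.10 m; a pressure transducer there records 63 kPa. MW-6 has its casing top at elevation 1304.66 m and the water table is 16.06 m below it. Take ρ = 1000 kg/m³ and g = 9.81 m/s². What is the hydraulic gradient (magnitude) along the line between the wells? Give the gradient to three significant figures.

i ≈ 0.0253

Pressure head at MW-3: ψ = P/(ρg) = 63×1000 / (1000 × 9.81) = 6.42 m.
Total head at MW-3: h = z + ψ = 1275.10 + 6.42 = 1281.52 m.
Total head at MW-6: h = 1304.66 − 16.06 = 1288.60 m.
Head difference: h(MW-3) − h(MW-6) = 1281.52 − 1288.60 = -7.08 m.
Hydraulic gradient: i = |Δh| / L = 7.08 / 280 = 0.0253.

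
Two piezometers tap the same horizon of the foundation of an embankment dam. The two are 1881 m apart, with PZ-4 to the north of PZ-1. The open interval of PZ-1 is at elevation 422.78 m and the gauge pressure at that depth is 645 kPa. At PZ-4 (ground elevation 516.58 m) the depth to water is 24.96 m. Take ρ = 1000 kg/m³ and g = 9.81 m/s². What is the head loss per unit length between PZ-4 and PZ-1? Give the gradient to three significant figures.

i ≈ 0.00164 m/m

Pressure head at PZ-1: ψ = P/(ρg) = 645×1000 / (1000 × 9.81) = 65.75 m.
Total head at PZ-1: h = z + ψ = 422.78 + 65.75 = 488.53 m.
Total head at PZ-4: h = 516.58 − 24.96 = 491.62 m.
Head difference: h(PZ-1) − h(PZ-4) = 488.53 − 491.62 = -3.09 m.
Hydraulic gradient: i = |Δh| / L = 3.09 / 1881 = 0.00164.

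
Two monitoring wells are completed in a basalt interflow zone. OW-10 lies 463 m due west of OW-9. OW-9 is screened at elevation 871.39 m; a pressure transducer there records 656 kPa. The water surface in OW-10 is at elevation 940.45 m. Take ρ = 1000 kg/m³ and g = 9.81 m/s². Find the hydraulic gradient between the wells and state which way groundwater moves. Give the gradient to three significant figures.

i ≈ 0.00473; groundwater flows toward the east

Pressure head at OW-9: ψ = P/(ρg) = 656×1000 / (1000 × 9.81) = 66.87 m.
Total head at OW-9: h = z + ψ = 871.39 + 66.87 = 938.26 m.
Total head at OW-10: h = 940.45 m (water level in the piezometer is the total head).
Head difference: h(OW-9) − h(OW-10) = 938.26 − 940.45 = -2.19 m.
Hydraulic gradient: i = |Δh| / L = 2.19 / 463 = 0.00473.
Flow is from higher to lower head: from OW-10 toward OW-9, i.e. toward the east.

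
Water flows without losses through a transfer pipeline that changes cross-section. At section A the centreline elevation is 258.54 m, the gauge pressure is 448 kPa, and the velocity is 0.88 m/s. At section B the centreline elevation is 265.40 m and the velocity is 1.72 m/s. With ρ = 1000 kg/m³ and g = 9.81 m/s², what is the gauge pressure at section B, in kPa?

P₂ ≈ 380 kPa

Pressure head at A: ψ₁ = P₁/(ρg) = 448×1000 / (1000 × 9.81) = 45.67 m.
Velocity heads: v₁²/2g = 0.88²/19.62 = 0.039 m; v₂²/2g = 1.72²/19.62 = 0.151 m.
Total head H = z₁ + ψ₁ + v₁²/2g = 258.54 + 45.67 + 0.039 = 304.25 m.
ψ₂ = H − z₂ − v₂²/2g = 304.25 − 265.40 − 0.151 = 38.70 m.
P₂ = ρgψ₂ = 1000 × 9.81 × 38.70 ≈ 380 kPa.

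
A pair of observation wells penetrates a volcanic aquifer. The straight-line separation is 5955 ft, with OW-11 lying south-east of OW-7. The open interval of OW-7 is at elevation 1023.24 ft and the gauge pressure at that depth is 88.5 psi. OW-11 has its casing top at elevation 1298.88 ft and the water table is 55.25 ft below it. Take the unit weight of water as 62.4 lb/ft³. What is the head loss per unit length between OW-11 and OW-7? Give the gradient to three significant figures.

Pressure head at OW-7: ψ = 144·P/γ = 144 × 88.5 / 62.4 = 204.23 ft.
Total head at OW-7: h = z + ψ = 1023.24 + 204.23 = 1227.47 ft.
Total head at OW-11: h = 1298.88 − 55.25 = 1243.63 ft.
Head difference: h(OW-7) − h(OW-11) = 1227.47 − 1243.63 = -16.16 ft.
Hydraulic gradient: i = |Δh| / L = 16.16 / 5955 = 0.00271.

i ≈ 0.00271 ft/ft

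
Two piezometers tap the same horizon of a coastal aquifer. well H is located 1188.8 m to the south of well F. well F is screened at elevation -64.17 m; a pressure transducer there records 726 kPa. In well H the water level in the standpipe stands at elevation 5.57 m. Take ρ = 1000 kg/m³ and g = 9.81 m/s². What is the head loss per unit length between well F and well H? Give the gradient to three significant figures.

Pressure head at well F: ψ = P/(ρg) = 726×1000 / (1000 × 9.81) = 74.01 m.
Total head at well F: h = z + ψ = -64.17 + 74.01 = 9.84 m.
Total head at well H: h = 5.57 m (water level in the piezometer is the total head).
Head difference: h(well F) − h(well H) = 9.84 − 5.57 = 4.27 m.
Hydraulic gradient: i = |Δh| / L = 4.27 / 1188.8 = 0.00359.

i ≈ 0.00359 m/m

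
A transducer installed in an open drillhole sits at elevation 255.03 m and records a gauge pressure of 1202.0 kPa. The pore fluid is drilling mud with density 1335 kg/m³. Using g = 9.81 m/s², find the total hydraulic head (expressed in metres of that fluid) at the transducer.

h ≈ 346.81 m

ψ = P/(ρg) = 1202.0×1000 / (1335 × 9.81) = 91.78 m.
h = z + ψ = 255.03 + 91.78 = 346.81 m.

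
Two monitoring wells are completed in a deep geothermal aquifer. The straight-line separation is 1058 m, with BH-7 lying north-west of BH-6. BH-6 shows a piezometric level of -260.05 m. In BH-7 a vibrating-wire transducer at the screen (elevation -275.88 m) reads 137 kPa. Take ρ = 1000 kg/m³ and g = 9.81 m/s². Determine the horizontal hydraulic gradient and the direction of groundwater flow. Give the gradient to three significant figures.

Total head at BH-6: h = -260.05 m (water level in the piezometer is the total head).
Pressure head at BH-7: ψ = P/(ρg) = 137×1000 / (1000 × 9.81) = 13.97 m.
Total head at BH-7: h = z + ψ = -275.88 + 13.97 = -261.91 m.
Head difference: h(BH-6) − h(BH-7) = -260.05 − (-261.91) = 1.86 m.
Hydraulic gradient: i = |Δh| / L = 1.86 / 1058 = 0.00176.
Flow is from higher to lower head: from BH-6 toward BH-7, i.e. toward the north-west.

i ≈ 0.00176; groundwater flows toward the north-west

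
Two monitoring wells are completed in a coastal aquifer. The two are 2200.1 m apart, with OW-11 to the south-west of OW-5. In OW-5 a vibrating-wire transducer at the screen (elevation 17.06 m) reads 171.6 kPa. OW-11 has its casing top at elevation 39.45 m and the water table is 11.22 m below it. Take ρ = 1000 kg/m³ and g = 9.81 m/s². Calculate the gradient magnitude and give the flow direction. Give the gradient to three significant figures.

Pressure head at OW-5: ψ = P/(ρg) = 171.6×1000 / (1000 × 9.81) = 17.49 m.
Total head at OW-5: h = z + ψ = 17.06 + 17.49 = 34.55 m.
Total head at OW-11: h = 39.45 − 11.22 = 28.23 m.
Head difference: h(OW-5) − h(OW-11) = 34.55 − 28.23 = 6.32 m.
Hydraulic gradient: i = |Δh| / L = 6.32 / 2200.1 = 0.00287.
Flow is from higher to lower head: from OW-5 toward OW-11, i.e. toward the south-west.

i ≈ 0.00287; groundwater flows toward the south-west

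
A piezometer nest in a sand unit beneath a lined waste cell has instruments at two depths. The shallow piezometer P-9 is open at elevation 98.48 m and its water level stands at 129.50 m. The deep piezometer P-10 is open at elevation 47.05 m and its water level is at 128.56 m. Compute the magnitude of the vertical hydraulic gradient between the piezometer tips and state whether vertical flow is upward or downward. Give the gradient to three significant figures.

|i_v| ≈ 0.0183; vertical flow is downward

Total head at P-9: h = 129.50 m (water level in the standpipe).
Total head at P-10: h = 128.56 m.
Δh = h(P-9) − h(P-10) = 129.50 − 128.56 = 0.94 m.
Vertical separation Δz = 98.48 − 47.05 = 51.43 m.
|i_v| = |Δh| / Δz = 0.94 / 51.43 = 0.0183.
Head is higher in the shallow piezometer, so vertical flow is downward (recharge condition).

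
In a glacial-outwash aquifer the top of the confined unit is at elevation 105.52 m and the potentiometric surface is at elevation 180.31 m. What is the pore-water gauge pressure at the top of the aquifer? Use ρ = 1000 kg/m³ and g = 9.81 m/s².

P ≈ 734 kPa

Pressure head at the aquifer top: ψ = h − z = 180.31 − 105.52 = 74.79 m.
P = ρgψ = 1000 × 9.81 × 74.79 = 733690 Pa ≈ 734 kPa.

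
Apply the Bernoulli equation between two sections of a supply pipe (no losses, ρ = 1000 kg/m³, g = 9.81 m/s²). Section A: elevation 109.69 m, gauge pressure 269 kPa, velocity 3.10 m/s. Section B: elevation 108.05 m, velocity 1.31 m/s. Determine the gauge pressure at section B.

P₂ ≈ 289 kPa

Pressure head at A: ψ₁ = P₁/(ρg) = 269×1000 / (1000 × 9.81) = 27.42 m.
Velocity heads: v₁²/2g = 3.10²/19.62 = 0.490 m; v₂²/2g = 1.31²/19.62 = 0.087 m.
Total head H = z₁ + ψ₁ + v₁²/2g = 109.69 + 27.42 + 0.490 = 137.60 m.
ψ₂ = H − z₂ − v₂²/2g = 137.60 − 108.05 − 0.087 = 29.46 m.
P₂ = ρgψ₂ = 1000 × 9.81 × 29.46 ≈ 289 kPa.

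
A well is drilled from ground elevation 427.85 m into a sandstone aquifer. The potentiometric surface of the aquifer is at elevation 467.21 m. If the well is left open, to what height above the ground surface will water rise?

≈ 39.36 m above ground

Water rises to the potentiometric surface, so the rise above ground = 467.21 − 427.85 = 39.36 m.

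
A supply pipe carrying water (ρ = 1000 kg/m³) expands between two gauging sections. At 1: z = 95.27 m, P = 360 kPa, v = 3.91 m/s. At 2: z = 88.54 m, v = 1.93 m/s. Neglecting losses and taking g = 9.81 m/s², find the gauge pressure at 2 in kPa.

P₂ ≈ 432 kPa

Pressure head at 1: ψ₁ = P₁/(ρg) = 360×1000 / (1000 × 9.81) = 36.70 m.
Velocity heads: v₁²/2g = 3.91²/19.62 = 0.779 m; v₂²/2g = 1.93²/19.62 = 0.190 m.
Total head H = z₁ + ψ₁ + v₁²/2g = 95.27 + 36.70 + 0.779 = 132.75 m.
ψ₂ = H − z₂ − v₂²/2g = 132.75 − 88.54 − 0.190 = 44.02 m.
P₂ = ρgψ₂ = 1000 × 9.81 × 44.02 ≈ 432 kPa.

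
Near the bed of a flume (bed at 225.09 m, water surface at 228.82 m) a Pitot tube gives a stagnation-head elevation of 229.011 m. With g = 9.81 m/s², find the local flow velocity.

Near the bed, under hydrostatic conditions, the piezometric head (z + ψ) equals the free-surface elevation, 228.82 m.
Velocity head = total − piezometric = 229.011 − 228.82 = 0.191 m.
v = √(2g·h_v) = √(2 × 9.81 × 0.191) = 1.94 m/s.

v ≈ 1.94 m/s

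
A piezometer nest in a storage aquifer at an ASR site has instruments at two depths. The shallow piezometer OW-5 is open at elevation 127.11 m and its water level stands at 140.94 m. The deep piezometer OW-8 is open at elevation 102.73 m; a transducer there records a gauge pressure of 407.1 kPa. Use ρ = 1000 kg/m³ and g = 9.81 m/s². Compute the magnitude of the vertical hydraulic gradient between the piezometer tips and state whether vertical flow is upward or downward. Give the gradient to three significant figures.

|i_v| ≈ 0.135; vertical flow is upward

Total head at OW-5: h = 140.94 m (water level in the standpipe).
Pressure head at OW-8: ψ = P/(ρg) = 407.1×1000 / (1000 × 9.81) = 41.50 m.
Total head at OW-8: h = z + ψ = 102.73 + 41.50 = 144.23 m.
Δh = h(OW-5) − h(OW-8) = 140.94 − 144.23 = -3.29 m.
Vertical separation Δz = 127.11 − 102.73 = 24.38 m.
|i_v| = |Δh| / Δz = 3.29 / 24.38 = 0.135.
Head is higher in the deep piezometer, so vertical flow is upward (discharge condition).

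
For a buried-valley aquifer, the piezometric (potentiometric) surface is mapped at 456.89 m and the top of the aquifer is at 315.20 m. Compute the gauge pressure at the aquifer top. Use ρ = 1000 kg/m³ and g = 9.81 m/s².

P ≈ 1390 kPa

Pressure head at the aquifer top: ψ = h − z = 456.89 − 315.20 = 141.69 m.
P = ρgψ = 1000 × 9.81 × 141.69 = 1389979 Pa ≈ 1390 kPa.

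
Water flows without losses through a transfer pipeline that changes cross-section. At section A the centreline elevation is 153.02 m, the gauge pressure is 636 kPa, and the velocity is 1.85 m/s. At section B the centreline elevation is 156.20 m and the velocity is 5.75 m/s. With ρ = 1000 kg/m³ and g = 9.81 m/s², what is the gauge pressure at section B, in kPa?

Pressure head at A: ψ₁ = P₁/(ρg) = 636×1000 / (1000 × 9.81) = 64.83 m.
Velocity heads: v₁²/2g = 1.85²/19.62 = 0.174 m; v₂²/2g = 5.75²/19.62 = 1.685 m.
Total head H = z₁ + ψ₁ + v₁²/2g = 153.02 + 64.83 + 0.174 = 218.02 m.
ψ₂ = H − z₂ − v₂²/2g = 218.02 − 156.20 − 1.685 = 60.14 m.
P₂ = ρgψ₂ = 1000 × 9.81 × 60.14 ≈ 590 kPa.

P₂ ≈ 590 kPa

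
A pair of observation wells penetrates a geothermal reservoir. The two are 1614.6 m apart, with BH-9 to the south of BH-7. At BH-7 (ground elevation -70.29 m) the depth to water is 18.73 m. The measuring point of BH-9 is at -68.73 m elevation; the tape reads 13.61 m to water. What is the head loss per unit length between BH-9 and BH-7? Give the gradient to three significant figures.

i ≈ 0.00414 m/m

Total head at BH-7: h = -70.29 − 18.73 = -89.02 m.
Total head at BH-9: h = -68.73 − 13.61 = -82.34 m.
Head difference: h(BH-7) − h(BH-9) = -89.02 − (-82.34) = -6.68 m.
Hydraulic gradient: i = |Δh| / L = 6.68 / 1614.6 = 0.00414.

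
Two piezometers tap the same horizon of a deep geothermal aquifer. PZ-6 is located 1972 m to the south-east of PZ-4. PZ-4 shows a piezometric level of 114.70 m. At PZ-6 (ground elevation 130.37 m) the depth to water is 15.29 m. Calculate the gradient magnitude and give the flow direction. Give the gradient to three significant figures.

i ≈ 0.000193; groundwater flows toward the north-west

Total head at PZ-4: h = 114.70 m (water level in the piezometer is the total head).
Total head at PZ-6: h = 130.37 − 15.29 = 115.08 m.
Head difference: h(PZ-4) − h(PZ-6) = 114.70 − 115.08 = -0.38 m.
Hydraulic gradient: i = |Δh| / L = 0.38 / 1972 = 0.000193.
Flow is from higher to lower head: from PZ-6 toward PZ-4, i.e. toward the north-west.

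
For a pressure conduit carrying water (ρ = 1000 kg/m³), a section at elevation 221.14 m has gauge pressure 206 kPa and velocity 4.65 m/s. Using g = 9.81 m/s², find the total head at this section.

h ≈ 243.24 m

Pressure head ψ = P/(ρg) = 206×1000 / (1000 × 9.81) = 21.00 m.
Velocity head = v²/(2g) = 4.65² / (2 × 9.81) = 1.102 m.
h = z + ψ + v²/(2g) = 221.14 + 21.00 + 1.102 = 243.24 m.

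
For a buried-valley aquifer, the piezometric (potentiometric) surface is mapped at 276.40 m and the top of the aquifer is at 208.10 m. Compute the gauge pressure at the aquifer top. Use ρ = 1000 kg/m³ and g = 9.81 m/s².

Pressure head at the aquifer top: ψ = h − z = 276.40 − 208.10 = 68.30 m.
P = ρgψ = 1000 × 9.81 × 68.30 = 670023 Pa ≈ 670 kPa.

P ≈ 670 kPa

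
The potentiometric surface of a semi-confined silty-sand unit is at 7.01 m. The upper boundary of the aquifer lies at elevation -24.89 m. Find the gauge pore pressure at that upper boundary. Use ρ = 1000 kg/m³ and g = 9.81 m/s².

Pressure head at the aquifer top: ψ = h − z = 7.01 − (-24.89) = 31.90 m.
P = ρgψ = 1000 × 9.81 × 31.90 = 312939 Pa ≈ 313 kPa.

P ≈ 313 kPa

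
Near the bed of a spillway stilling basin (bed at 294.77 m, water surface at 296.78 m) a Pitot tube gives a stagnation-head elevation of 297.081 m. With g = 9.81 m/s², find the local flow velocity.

v ≈ 2.43 m/s

Near the bed, under hydrostatic conditions, the piezometric head (z + ψ) equals the free-surface elevation, 296.78 m.
Velocity head = total − piezometric = 297.081 − 296.78 = 0.301 m.
v = √(2g·h_v) = √(2 × 9.81 × 0.301) = 2.43 m/s.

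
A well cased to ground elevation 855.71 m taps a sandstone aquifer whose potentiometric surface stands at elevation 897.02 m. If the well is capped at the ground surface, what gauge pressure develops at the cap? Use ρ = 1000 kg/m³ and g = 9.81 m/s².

P ≈ 405 kPa

Head above the cap: Δh = 897.02 − 855.71 = 41.31 m.
P = ρgΔh = 1000 × 9.81 × 41.31 = 405251 Pa ≈ 405 kPa.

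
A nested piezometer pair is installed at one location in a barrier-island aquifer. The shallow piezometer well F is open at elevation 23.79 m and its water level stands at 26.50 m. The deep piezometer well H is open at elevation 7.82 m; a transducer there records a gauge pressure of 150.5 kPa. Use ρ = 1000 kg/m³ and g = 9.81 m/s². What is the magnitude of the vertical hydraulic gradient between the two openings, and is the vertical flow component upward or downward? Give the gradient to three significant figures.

Total head at well F: h = 26.50 m (water level in the standpipe).
Pressure head at well H: ψ = P/(ρg) = 150.5×1000 / (1000 × 9.81) = 15.34 m.
Total head at well H: h = z + ψ = 7.82 + 15.34 = 23.16 m.
Δh = h(well F) − h(well H) = 26.50 − 23.16 = 3.34 m.
Vertical separation Δz = 23.79 − 7.82 = 15.97 m.
|i_v| = |Δh| / Δz = 3.34 / 15.97 = 0.209.
Head is higher in the shallow piezometer, so vertical flow is downward (recharge condition).

|i_v| ≈ 0.209; vertical flow is downward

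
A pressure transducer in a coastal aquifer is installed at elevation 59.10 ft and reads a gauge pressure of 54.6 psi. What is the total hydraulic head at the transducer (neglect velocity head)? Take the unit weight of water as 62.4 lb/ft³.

h ≈ 185.10 ft

ψ = 144·P/γ = 144 × 54.6 / 62.4 = 126.00 ft.
h = z + ψ = 59.10 + 126.00 = 185.10 ft.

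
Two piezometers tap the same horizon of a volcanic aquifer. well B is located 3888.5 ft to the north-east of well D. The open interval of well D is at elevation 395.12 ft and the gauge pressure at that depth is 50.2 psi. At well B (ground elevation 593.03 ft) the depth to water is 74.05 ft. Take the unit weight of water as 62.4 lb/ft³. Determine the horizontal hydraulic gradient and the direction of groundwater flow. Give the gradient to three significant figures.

Pressure head at well D: ψ = 144·P/γ = 144 × 50.2 / 62.4 = 115.85 ft.
Total head at well D: h = z + ψ = 395.12 + 115.85 = 510.97 ft.
Total head at well B: h = 593.03 − 74.05 = 518.98 ft.
Head difference: h(well D) − h(well B) = 510.97 − 518.98 = -8.01 ft.
Hydraulic gradient: i = |Δh| / L = 8.01 / 3888.5 = 0.00206.
Flow is from higher to lower head: from well B toward well D, i.e. toward the south-west.

i ≈ 0.00206; groundwater flows toward the south-west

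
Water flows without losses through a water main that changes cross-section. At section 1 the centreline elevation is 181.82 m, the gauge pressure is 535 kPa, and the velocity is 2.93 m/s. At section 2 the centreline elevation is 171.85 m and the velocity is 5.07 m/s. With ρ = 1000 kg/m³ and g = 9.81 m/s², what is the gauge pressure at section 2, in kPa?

P₂ ≈ 624 kPa

Pressure head at 1: ψ₁ = P₁/(ρg) = 535×1000 / (1000 × 9.81) = 54.54 m.
Velocity heads: v₁²/2g = 2.93²/19.62 = 0.438 m; v₂²/2g = 5.07²/19.62 = 1.310 m.
Total head H = z₁ + ψ₁ + v₁²/2g = 181.82 + 54.54 + 0.438 = 236.80 m.
ψ₂ = H − z₂ − v₂²/2g = 236.80 − 171.85 − 1.310 = 63.64 m.
P₂ = ρgψ₂ = 1000 × 9.81 × 63.64 ≈ 624 kPa.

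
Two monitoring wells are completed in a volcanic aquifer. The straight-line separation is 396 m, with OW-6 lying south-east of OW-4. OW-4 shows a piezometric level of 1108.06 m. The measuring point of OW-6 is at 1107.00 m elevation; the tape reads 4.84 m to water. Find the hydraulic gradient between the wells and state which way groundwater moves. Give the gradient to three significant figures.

i ≈ 0.0149; groundwater flows toward the south-east

Total head at OW-4: h = 1108.06 m (water level in the piezometer is the total head).
Total head at OW-6: h = 1107.00 − 4.84 = 1102.16 m.
Head difference: h(OW-4) − h(OW-6) = 1108.06 − 1102.16 = 5.90 m.
Hydraulic gradient: i = |Δh| / L = 5.90 / 396 = 0.0149.
Flow is from higher to lower head: from OW-4 toward OW-6, i.e. toward the south-east.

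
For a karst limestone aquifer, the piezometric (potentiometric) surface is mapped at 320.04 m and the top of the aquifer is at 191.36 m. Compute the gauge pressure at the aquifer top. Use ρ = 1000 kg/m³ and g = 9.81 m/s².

P ≈ 1260 kPa

Pressure head at the aquifer top: ψ = h − z = 320.04 − 191.36 = 128.68 m.
P = ρgψ = 1000 × 9.81 × 128.68 = 1262351 Pa ≈ 1260 kPa.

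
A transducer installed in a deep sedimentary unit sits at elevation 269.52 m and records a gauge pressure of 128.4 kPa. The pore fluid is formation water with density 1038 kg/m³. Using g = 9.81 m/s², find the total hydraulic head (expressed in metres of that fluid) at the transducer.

h ≈ 282.13 m

ψ = P/(ρg) = 128.4×1000 / (1038 × 9.81) = 12.61 m.
h = z + ψ = 269.52 + 12.61 = 282.13 m.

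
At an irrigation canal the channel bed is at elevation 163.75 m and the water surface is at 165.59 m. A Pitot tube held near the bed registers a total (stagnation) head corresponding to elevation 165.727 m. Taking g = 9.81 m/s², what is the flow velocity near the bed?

Near the bed, under hydrostatic conditions, the piezometric head (z + ψ) equals the free-surface elevation, 165.59 m.
Velocity head = total − piezometric = 165.727 − 165.59 = 0.137 m.
v = √(2g·h_v) = √(2 × 9.81 × 0.137) = 1.64 m/s.

v ≈ 1.64 m/s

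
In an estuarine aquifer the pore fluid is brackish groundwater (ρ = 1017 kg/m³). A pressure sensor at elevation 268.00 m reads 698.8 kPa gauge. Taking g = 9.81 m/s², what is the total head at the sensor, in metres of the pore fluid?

h ≈ 338.04 m

ψ = P/(ρg) = 698.8×1000 / (1017 × 9.81) = 70.04 m.
h = z + ψ = 268.00 + 70.04 = 338.04 m.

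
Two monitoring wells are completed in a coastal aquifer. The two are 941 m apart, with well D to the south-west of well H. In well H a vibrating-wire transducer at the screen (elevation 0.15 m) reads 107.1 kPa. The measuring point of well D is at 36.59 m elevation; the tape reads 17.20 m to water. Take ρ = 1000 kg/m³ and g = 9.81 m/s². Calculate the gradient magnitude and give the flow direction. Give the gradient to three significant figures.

i ≈ 0.00884; groundwater flows toward the north-east

Pressure head at well H: ψ = P/(ρg) = 107.1×1000 / (1000 × 9.81) = 10.92 m.
Total head at well H: h = z + ψ = 0.15 + 10.92 = 11.07 m.
Total head at well D: h = 36.59 − 17.20 = 19.39 m.
Head difference: h(well H) − h(well D) = 11.07 − 19.39 = -8.32 m.
Hydraulic gradient: i = |Δh| / L = 8.32 / 941 = 0.00884.
Flow is from higher to lower head: from well D toward well H, i.e. toward the north-east.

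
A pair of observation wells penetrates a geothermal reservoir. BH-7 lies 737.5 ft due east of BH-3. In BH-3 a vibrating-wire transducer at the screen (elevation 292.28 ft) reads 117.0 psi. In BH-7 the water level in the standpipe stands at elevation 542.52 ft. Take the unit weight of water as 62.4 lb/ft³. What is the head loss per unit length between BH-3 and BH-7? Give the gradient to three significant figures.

Pressure head at BH-3: ψ = 144·P/γ = 144 × 117.0 / 62.4 = 270.00 ft.
Total head at BH-3: h = z + ψ = 292.28 + 270.00 = 562.28 ft.
Total head at BH-7: h = 542.52 ft (water level in the piezometer is the total head).
Head difference: h(BH-3) − h(BH-7) = 562.28 − 542.52 = 19.76 ft.
Hydraulic gradient: i = |Δh| / L = 19.76 / 737.5 = 0.0268.

i ≈ 0.0268 ft/ft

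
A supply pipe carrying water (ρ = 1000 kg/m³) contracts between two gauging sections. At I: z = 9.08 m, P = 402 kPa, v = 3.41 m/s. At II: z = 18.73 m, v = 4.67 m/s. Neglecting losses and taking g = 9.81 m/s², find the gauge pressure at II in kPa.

Pressure head at I: ψ₁ = P₁/(ρg) = 402×1000 / (1000 × 9.81) = 40.98 m.
Velocity heads: v₁²/2g = 3.41²/19.62 = 0.593 m; v₂²/2g = 4.67²/19.62 = 1.112 m.
Total head H = z₁ + ψ₁ + v₁²/2g = 9.08 + 40.98 + 0.593 = 50.65 m.
ψ₂ = H − z₂ − v₂²/2g = 50.65 − 18.73 − 1.112 = 30.81 m.
P₂ = ρgψ₂ = 1000 × 9.81 × 30.81 ≈ 302 kPa.

P₂ ≈ 302 kPa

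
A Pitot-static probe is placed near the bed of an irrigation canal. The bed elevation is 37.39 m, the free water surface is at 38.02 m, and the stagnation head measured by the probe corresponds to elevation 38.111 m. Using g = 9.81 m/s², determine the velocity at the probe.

Near the bed, under hydrostatic conditions, the piezometric head (z + ψ) equals the free-surface elevation, 38.02 m.
Velocity head = total − piezometric = 38.111 − 38.02 = 0.091 m.
v = √(2g·h_v) = √(2 × 9.81 × 0.091) = 1.34 m/s.

v ≈ 1.34 m/s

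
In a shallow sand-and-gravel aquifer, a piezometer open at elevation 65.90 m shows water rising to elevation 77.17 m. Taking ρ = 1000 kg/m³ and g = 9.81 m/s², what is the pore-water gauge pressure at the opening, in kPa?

P ≈ 111 kPa

Pressure head ψ = h − z = 77.17 − 65.90 = 11.27 m.
P = ρgψ = 1000 × 9.81 × 11.27 = 110559 Pa ≈ 111 kPa.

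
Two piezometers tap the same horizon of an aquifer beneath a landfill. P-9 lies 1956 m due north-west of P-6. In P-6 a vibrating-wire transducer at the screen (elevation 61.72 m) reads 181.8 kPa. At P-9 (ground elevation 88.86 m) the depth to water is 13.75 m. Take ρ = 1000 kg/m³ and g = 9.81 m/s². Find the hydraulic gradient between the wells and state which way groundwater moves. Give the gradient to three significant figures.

Pressure head at P-6: ψ = P/(ρg) = 181.8×1000 / (1000 × 9.81) = 18.53 m.
Total head at P-6: h = z + ψ = 61.72 + 18.53 = 80.25 m.
Total head at P-9: h = 88.86 − 13.75 = 75.11 m.
Head difference: h(P-6) − h(P-9) = 80.25 − 75.11 = 5.14 m.
Hydraulic gradient: i = |Δh| / L = 5.14 / 1956 = 0.00263.
Flow is from higher to lower head: from P-6 toward P-9, i.e. toward the north-west.

i ≈ 0.00263; groundwater flows toward the north-west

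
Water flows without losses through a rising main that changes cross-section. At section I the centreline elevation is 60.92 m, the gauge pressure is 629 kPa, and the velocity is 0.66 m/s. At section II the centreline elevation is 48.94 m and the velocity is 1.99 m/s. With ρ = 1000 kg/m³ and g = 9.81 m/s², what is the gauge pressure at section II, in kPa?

P₂ ≈ 745 kPa

Pressure head at I: ψ₁ = P₁/(ρg) = 629×1000 / (1000 × 9.81) = 64.12 m.
Velocity heads: v₁²/2g = 0.66²/19.62 = 0.022 m; v₂²/2g = 1.99²/19.62 = 0.202 m.
Total head H = z₁ + ψ₁ + v₁²/2g = 60.92 + 64.12 + 0.022 = 125.06 m.
ψ₂ = H − z₂ − v₂²/2g = 125.06 − 48.94 − 0.202 = 75.92 m.
P₂ = ρgψ₂ = 1000 × 9.81 × 75.92 ≈ 745 kPa.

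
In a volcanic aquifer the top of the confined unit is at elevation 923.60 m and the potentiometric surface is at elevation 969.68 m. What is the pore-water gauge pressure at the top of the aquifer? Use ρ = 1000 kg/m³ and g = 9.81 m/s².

Pressure head at the aquifer top: ψ = h − z = 969.68 − 923.60 = 46.08 m.
P = ρgψ = 1000 × 9.81 × 46.08 = 452045 Pa ≈ 452 kPa.

P ≈ 452 kPa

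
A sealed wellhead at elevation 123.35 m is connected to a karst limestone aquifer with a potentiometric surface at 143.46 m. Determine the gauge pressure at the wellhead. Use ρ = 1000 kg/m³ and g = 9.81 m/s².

P ≈ 197 kPa

Head above the cap: Δh = 143.46 − 123.35 = 20.11 m.
P = ρgΔh = 1000 × 9.81 × 20.11 = 197279 Pa ≈ 197 kPa.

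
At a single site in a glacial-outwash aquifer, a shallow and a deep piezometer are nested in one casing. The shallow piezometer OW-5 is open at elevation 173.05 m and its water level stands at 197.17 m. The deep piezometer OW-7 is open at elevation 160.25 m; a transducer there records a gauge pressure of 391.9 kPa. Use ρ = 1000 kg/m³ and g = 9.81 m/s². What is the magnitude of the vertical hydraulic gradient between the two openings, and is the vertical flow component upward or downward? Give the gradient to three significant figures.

Total head at OW-5: h = 197.17 m (water level in the standpipe).
Pressure head at OW-7: ψ = P/(ρg) = 391.9×1000 / (1000 × 9.81) = 39.95 m.
Total head at OW-7: h = z + ψ = 160.25 + 39.95 = 200.20 m.
Δh = h(OW-5) − h(OW-7) = 197.17 − 200.20 = -3.03 m.
Vertical separation Δz = 173.05 − 160.25 = 12.80 m.
|i_v| = |Δh| / Δz = 3.03 / 12.80 = 0.237.
Head is higher in the deep piezometer, so vertical flow is upward (discharge condition).

|i_v| ≈ 0.237; vertical flow is upward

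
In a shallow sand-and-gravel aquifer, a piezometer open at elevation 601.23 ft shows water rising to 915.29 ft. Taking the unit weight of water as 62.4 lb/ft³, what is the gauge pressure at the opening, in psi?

P ≈ 136 psi

Pressure head ψ = h − z = 915.29 − 601.23 = 314.06 ft.
P = γ·ψ / 144 = 62.4 × 314.06 / 144 = 136 psi.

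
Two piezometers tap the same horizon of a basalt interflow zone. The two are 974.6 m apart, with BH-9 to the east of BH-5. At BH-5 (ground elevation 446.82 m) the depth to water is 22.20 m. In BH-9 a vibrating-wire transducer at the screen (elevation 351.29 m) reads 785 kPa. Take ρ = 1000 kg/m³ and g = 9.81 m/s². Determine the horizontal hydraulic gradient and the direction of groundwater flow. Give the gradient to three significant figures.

Total head at BH-5: h = 446.82 − 22.20 = 424.62 m.
Pressure head at BH-9: ψ = P/(ρg) = 785×1000 / (1000 × 9.81) = 80.02 m.
Total head at BH-9: h = z + ψ = 351.29 + 80.02 = 431.31 m.
Head difference: h(BH-5) − h(BH-9) = 424.62 − 431.31 = -6.69 m.
Hydraulic gradient: i = |Δh| / L = 6.69 / 974.6 = 0.00686.
Flow is from higher to lower head: from BH-9 toward BH-5, i.e. toward the west.

i ≈ 0.00686; groundwater flows toward the west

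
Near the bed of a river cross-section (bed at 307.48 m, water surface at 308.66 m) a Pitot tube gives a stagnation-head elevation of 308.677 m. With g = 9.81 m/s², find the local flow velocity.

Near the bed, under hydrostatic conditions, the piezometric head (z + ψ) equals the free-surface elevation, 308.66 m.
Velocity head = total − piezometric = 308.677 − 308.66 = 0.017 m.
v = √(2g·h_v) = √(2 × 9.81 × 0.017) = 0.578 m/s.

v ≈ 0.578 m/s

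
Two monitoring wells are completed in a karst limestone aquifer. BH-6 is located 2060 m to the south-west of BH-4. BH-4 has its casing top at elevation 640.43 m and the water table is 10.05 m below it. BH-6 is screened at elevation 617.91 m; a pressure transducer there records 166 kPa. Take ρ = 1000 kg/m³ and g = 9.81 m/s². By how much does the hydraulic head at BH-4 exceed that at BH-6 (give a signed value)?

Total head at BH-4: h = 640.43 − 10.05 = 630.38 m.
Pressure head at BH-6: ψ = P/(ρg) = 166×1000 / (1000 × 9.81) = 16.92 m.
Total head at BH-6: h = z + ψ = 617.91 + 16.92 = 634.83 m.
Head difference: h(BH-4) − h(BH-6) = 630.38 − 634.83 = -4.45 m.

Δh ≈ -4.45 m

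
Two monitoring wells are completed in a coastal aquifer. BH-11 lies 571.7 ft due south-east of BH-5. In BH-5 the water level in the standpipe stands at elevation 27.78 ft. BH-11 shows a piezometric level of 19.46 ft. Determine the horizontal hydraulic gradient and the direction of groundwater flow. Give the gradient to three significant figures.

i ≈ 0.0146; groundwater flows toward the south-east

Total head at BH-5: h = 27.78 ft (water level in the piezometer is the total head).
Total head at BH-11: h = 19.46 ft (water level in the piezometer is the total head).
Head difference: h(BH-5) − h(BH-11) = 27.78 − 19.46 = 8.32 ft.
Hydraulic gradient: i = |Δh| / L = 8.32 / 571.7 = 0.0146.
Flow is from higher to lower head: from BH-5 toward BH-11, i.e. toward the south-east.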